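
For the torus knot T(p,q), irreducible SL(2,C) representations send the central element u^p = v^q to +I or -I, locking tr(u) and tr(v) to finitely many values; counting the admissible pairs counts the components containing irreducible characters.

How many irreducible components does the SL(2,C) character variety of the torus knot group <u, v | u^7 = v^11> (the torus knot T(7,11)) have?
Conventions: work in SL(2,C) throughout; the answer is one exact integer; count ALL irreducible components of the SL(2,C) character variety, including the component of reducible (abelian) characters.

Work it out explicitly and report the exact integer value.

31

For T(7,11): irreducibility forces the central element u^7 = v^11 to one of +I, -I.
This locks tr(u) to 2*cos(pi*alpha/7), alpha in 1..6, and tr(v) to 2*cos(pi*beta/11), beta in 1..10, on each component of irreducible characters.
u^7 = (-1)^alpha I and v^11 = (-1)^beta I must agree, so alpha and beta have equal parity.
Enumerate parity-matched pairs: 3*5 odd-odd plus 3*5 even-even gives 30.
components with irreducible characters: 30; plus the single component of reducible (abelian) characters: total 31.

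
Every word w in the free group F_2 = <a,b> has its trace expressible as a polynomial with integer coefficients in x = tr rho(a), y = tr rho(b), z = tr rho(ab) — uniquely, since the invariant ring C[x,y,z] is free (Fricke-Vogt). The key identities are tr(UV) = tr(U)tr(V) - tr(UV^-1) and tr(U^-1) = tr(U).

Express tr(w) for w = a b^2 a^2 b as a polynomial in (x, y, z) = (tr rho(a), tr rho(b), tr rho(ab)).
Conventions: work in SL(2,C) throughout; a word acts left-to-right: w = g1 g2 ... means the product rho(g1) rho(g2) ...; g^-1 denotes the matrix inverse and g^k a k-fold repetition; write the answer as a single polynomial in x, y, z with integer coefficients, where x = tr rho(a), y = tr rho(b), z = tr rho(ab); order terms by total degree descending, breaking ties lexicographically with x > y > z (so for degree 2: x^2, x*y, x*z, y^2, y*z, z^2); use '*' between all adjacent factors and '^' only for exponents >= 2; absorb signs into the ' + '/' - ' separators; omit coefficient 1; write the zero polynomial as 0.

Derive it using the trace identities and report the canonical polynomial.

x*y*z^2 - x^2*z - y^2*z + z

trace(b a b a) = trace(b a) trace(b a) - trace(1)   [split at repeated b] = z^2 - 2
trace(b a b) = trace(b) trace(a b) - trace(a) = y*z - x
trace(a^2 b a b) = trace(a) trace(b a b a) - trace(b a b) = x*z^2 - y*z - x
trace(a b a) = trace(a) trace(b a) - trace(b) = x*z - y
trace(a^2 b a) = trace(a) trace(a b a) - trace(a b) = x^2*z - x*y - z
trace(a b^2 a^2 b) = trace(b) trace(a^2 b a b) - trace(a^2 b a) = x*y*z^2 - x^2*z - y^2*z + z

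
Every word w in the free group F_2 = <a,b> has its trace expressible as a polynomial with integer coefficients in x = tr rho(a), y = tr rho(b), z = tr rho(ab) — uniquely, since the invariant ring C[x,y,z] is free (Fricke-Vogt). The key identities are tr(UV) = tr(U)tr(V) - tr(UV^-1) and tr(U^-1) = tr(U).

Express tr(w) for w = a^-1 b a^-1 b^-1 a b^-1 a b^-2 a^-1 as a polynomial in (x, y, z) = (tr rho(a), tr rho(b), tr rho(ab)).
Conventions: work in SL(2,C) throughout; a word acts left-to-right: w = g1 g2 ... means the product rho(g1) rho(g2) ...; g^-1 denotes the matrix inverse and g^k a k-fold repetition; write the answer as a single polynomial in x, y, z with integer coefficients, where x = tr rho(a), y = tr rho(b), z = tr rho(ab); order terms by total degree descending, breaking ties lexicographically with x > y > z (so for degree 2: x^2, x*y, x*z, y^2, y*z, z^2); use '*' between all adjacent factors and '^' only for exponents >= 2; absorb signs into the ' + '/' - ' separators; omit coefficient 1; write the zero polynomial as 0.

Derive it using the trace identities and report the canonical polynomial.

x^4*y^4*z - x^5*y^3 - x^3*y^5 - 3*x^3*y^3*z^2 + 2*x^4*y^2*z + 2*x^2*y^4*z + 3*x^2*y^2*z^3 + 4*x^3*y^3 - x^3*y*z^2 - x*y^3*z^2 - x*y*z^4 - 9*x^2*y^2*z + x^3*y + x*y^3 + 6*x*y*z^2 - x^2*z - z^3 - 5*x*y + 3*z

reduce: trace(a b^-1) = trace(a) trace(b) - trace(a b)   [inverse elimination on b] = x*y - z
reduce: trace(b^-1 a b^-1) = trace(a b^-1) trace(b) - trace(a)   [inverse elimination on b] = x*y^2 - y*z - x
trace(a^2) = trace(a) trace(a) - trace(1)   [square of a] = x^2 - 2
reduce: trace(a^2 b) = trace(a) trace(b a) - trace(b)   [square of a] = x*z - y
reduce: trace(a b^-1 a) = trace(a^2) trace(b) - trace(a^2 b)   [inverse elimination on b] = x^2*y - x*z - y
trace(b^2 a^2) = trace(b) trace(a^2 b) - trace(a^2)   [square of b] = x*y*z - x^2 - y^2 + 2
so trace(b^2 a) = trace(b) trace(a b) - trace(a)   [square of b] = y*z - x
so trace(b a^3 b) = trace(a) trace(b^2 a^2) - trace(b^2 a)   [square of a] = x^2*y*z - x^3 - x*y^2 - y*z + 3*x
trace(b a b a) = trace(b a) trace(b a) - trace(1)   [split at a repeated b] = z^2 - 2
reduce: trace(b a b a^2) = trace(a) trace(b a b a) - trace(b a b)   [square of a] = x*z^2 - y*z - x
reduce: trace(b a^3 b a) = trace(a) trace(b a b a^2) - trace(b a b a)   [square of a] = x^2*z^2 - x*y*z - x^2 - z^2 + 2
so trace(a^2 b a^-1 b a) = trace(b a^3 b) trace(a) - trace(b a^3 b a)   [inverse elimination on a] = x^3*y*z - x^4 - x^2*y^2 - x^2*z^2 + 4*x^2 + z^2 - 2
so trace(b^2 a b a) = trace(b) trace(a b a b) - trace(a b a)   [square of b] = y*z^2 - x*z - y
so trace(b^2 a b) = trace(b) trace(b a b) - trace(b a)   [square of b] = y^2*z - x*y - z
reduce: trace(b a b a^2 b) = trace(a) trace(b^2 a b a) - trace(b^2 a b)   [square of a] = x*y*z^2 - x^2*z - y^2*z + z
reduce: trace(b a b a b a) = trace(b a) trace(b a b a) - trace(b^-1 a^-1)   [split at a repeated b] = z^3 - 3*z
so trace(b a b a^2 b a) = trace(a) trace(b a b a b a) - trace(b a b a b)   [square of a] = x*z^3 - y*z^2 - 2*x*z + y
reduce: trace(a^2 b a^-1 b a b) = trace(b a b a^2 b) trace(a) - trace(b a b a^2 b a)   [inverse elimination on a] = x^2*y*z^2 - x^3*z - x*y^2*z - x*z^3 + y*z^2 + 3*x*z - y
so trace(a b a^-1 b a b^-1 a) = trace(a^2 b a^-1 b a) trace(b) - trace(a^2 b a^-1 b a b)   [inverse elimination on b] = x^3*y^2*z - x^4*y - x^2*y^3 - 2*x^2*y*z^2 + x^3*z + x*y^2*z + x*z^3 + 4*x^2*y - 3*x*z - y
trace(a^2 b a) = trace(a) trace(b a^2) - trace(b a)   [square of a] = x^2*z - x*y - z
trace(b a^2 b a b) = trace(b) trace(a^2 b a b) - trace(a^2 b a)   [square of b] = x*y*z^2 - x^2*z - y^2*z + z
trace(a b a b a^-1 b a) = trace(b a^2 b a b) trace(a) - trace(b a^2 b a b a)   [inverse elimination on a] = x^2*y*z^2 - x^3*z - x*y^2*z - x*z^3 + y*z^2 + 3*x*z - y
reduce: trace(b a b a b a b) = trace(b) trace(a b a b a b) - trace(a b a b a)   [square of b] = y*z^3 - x*z^2 - 2*y*z + x
so trace(b a b a b a b a) = trace(b a) trace(b a b a b a) - trace(b^-1 a^-1 b^-1 a^-1)   [split at a repeated b] = z^4 - 4*z^2 + 2
trace(a b a b a^-1 b a b) = trace(b a b a b a b) trace(a) - trace(b a b a b a b a)   [inverse elimination on a] = x*y*z^3 - x^2*z^2 - z^4 - 2*x*y*z + x^2 + 4*z^2 - 2
reduce: trace(a b a^-1 b a b^-1 a b) = trace(a b a b a^-1 b a) trace(b) - trace(a b a b a^-1 b a b)   [inverse elimination on b] = x^2*y^2*z^2 - x^3*y*z - x*y^3*z - 2*x*y*z^3 + x^2*z^2 + y^2*z^2 + z^4 + 5*x*y*z - x^2 - y^2 - 4*z^2 + 2
trace(a^-1 b a b^-1 a b^-1 a b) = trace(a b a^-1 b a b^-1 a) trace(b) - trace(a b a^-1 b a b^-1 a b)   [inverse elimination on b] = x^3*y^3*z - x^4*y^2 - x^2*y^4 - 3*x^2*y^2*z^2 + 2*x^3*y*z + 2*x*y^3*z + 3*x*y*z^3 + 4*x^2*y^2 - x^2*z^2 - y^2*z^2 - z^4 - 8*x*y*z + x^2 + 4*z^2 - 2
trace(b^-1 a b^-1 a b^-1 a^-1 b a) = trace(a^-1 b a b^-1 a b^-1 a) trace(b) - trace(a^-1 b a b^-1 a b^-1 a b)   [inverse elimination on b] = -x^3*y^3*z + x^4*y^2 + x^2*y^4 + 3*x^2*y^2*z^2 - 2*x^3*y*z - 2*x*y^3*z - 3*x*y*z^3 - 3*x^2*y^2 + x^2*z^2 + y^2*z^2 + z^4 + 7*x*y*z - x^2 - y^2 - 4*z^2 + 2
trace(a^-1 b a^-1 b^-1 a b^-1 a b^-1) = trace(b^-1 a b^-1 a b^-1 a^-1 b) trace(a) - trace(b^-1 a b^-1 a b^-1 a^-1 b a)   [inverse elimination on a] = x^3*y^3*z - x^4*y^2 - x^2*y^4 - 3*x^2*y^2*z^2 + 2*x^3*y*z + 2*x*y^3*z + 3*x*y*z^3 + 4*x^2*y^2 - x^2*z^2 - y^2*z^2 - z^4 - 8*x*y*z + y^2 + 4*z^2 - 2
trace(b a^-1 b^-1 a b^-1 a b^-2 a^-1) = trace(a^-1 b a^-1 b^-1 a b^-1 a b^-1) trace(b) - trace(a^-1 b a^-1 b^-1 a b^-1 a)   [inverse elimination on b] = x^3*y^4*z - x^4*y^3 - x^2*y^5 - 3*x^2*y^3*z^2 + 2*x^3*y^2*z + 2*x*y^4*z + 3*x*y^2*z^3 + 4*x^2*y^3 - x^2*y*z^2 - y^3*z^2 - y*z^4 - 8*x*y^2*z + y^3 + 4*y*z^2 - 3*y
so trace(b a b^-1 a b) = trace(a b^2 a) trace(b) - trace(a b^2 a b)   [inverse elimination on b] = x*y^2*z - x^2*y - y^3 - y*z^2 + x*z + 3*y
reduce: trace(b a b^-1 a b a) = trace(a b a b a) trace(b) - trace(a b a b a b)   [inverse elimination on b] = x*y*z^2 - y^2*z - z^3 - x*y + 3*z
trace(a^-1 b a b^-1 a b) = trace(b a b^-1 a b) trace(a) - trace(b a b^-1 a b a)   [inverse elimination on a] = x^2*y^2*z - x^3*y - x*y^3 - 2*x*y*z^2 + x^2*z + y^2*z + z^3 + 4*x*y - 3*z
reduce: trace(a b^-1 a b^-1 a^-1 b) = trace(a^-1 b a b^-1 a) trace(b) - trace(a^-1 b a b^-1 a b)   [inverse elimination on b] = -x^2*y^2*z + x^3*y + x*y^3 + 2*x*y*z^2 - x^2*z - y^2*z - z^3 - 3*x*y + 3*z
so trace(a^-1 b^-1 a b^-1 a b^-1) = trace(a b^-1 a b^-1 a^-1) trace(b) - trace(a b^-1 a b^-1 a^-1 b)   [inverse elimination on b] = x^2*y^2*z - x^3*y - 2*x*y*z^2 + x^2*z + z^3 + 2*x*y - 3*z
reduce: trace(a^-1 b a^-1 b^-1 a b^-1 a b^-2 a^-1) = trace(b a^-1 b^-1 a b^-1 a b^-2 a^-1) trace(a) - trace(b a^-1 b^-1 a b^-1 a b^-2)   [inverse elimination on a] = x^4*y^4*z - x^5*y^3 - x^3*y^5 - 3*x^3*y^3*z^2 + 2*x^4*y^2*z + 2*x^2*y^4*z + 3*x^2*y^2*z^3 + 4*x^3*y^3 - x^3*y*z^2 - x*y^3*z^2 - x*y*z^4 - 9*x^2*y^2*z + x^3*y + x*y^3 + 6*x*y*z^2 - x^2*z - z^3 - 5*x*y + 3*z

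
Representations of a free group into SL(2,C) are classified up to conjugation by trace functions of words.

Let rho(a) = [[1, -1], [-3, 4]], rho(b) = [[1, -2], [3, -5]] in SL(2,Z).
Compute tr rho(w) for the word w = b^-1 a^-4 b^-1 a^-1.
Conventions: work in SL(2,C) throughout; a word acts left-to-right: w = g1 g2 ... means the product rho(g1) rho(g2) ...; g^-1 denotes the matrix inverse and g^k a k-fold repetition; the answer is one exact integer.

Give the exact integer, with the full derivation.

rho(b^-1) = [[-5, 2], [-3, 1]]
... * rho(a^-1) = [[4, 1], [3, 1]]  ->  [[-14, -3], [-9, -2]]
... * rho(a^-1) = [[4, 1], [3, 1]]  ->  [[-65, -17], [-42, -11]]
... * rho(a^-1) = [[4, 1], [3, 1]]  ->  [[-311, -82], [-201, -53]]
... * rho(a^-1) = [[4, 1], [3, 1]]  ->  [[-1490, -393], [-963, -254]]
... * rho(b^-1) = [[-5, 2], [-3, 1]]  ->  [[8629, -3373], [5577, -2180]]
... * rho(a^-1) = [[4, 1], [3, 1]]  ->  [[24397, 5256], [15768, 3397]]
tr = 24397 + 3397 = 27794

27794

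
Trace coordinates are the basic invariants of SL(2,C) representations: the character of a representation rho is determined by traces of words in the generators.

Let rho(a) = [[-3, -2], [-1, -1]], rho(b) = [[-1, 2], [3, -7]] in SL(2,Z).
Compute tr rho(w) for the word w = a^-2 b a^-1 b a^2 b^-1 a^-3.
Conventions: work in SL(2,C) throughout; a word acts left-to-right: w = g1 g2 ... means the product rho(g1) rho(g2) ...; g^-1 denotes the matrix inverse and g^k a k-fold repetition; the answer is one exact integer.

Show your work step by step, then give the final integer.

-402840

rho(a^-1) = [[-1, 2], [1, -3]]
... * rho(a^-1) = [[-1, 2], [1, -3]]  ->  [[3, -8], [-4, 11]]
... * rho(b) = [[-1, 2], [3, -7]]  ->  [[-27, 62], [37, -85]]
... * rho(a^-1) = [[-1, 2], [1, -3]]  ->  [[89, -240], [-122, 329]]
... * rho(b) = [[-1, 2], [3, -7]]  ->  [[-809, 1858], [1109, -2547]]
... * rho(a) = [[-3, -2], [-1, -1]]  ->  [[569, -240], [-780, 329]]
... * rho(a) = [[-3, -2], [-1, -1]]  ->  [[-1467, -898], [2011, 1231]]
... * rho(b^-1) = [[-7, -2], [-3, -1]]  ->  [[12963, 3832], [-17770, -5253]]
... * rho(a^-1) = [[-1, 2], [1, -3]]  ->  [[-9131, 14430], [12517, -19781]]
... * rho(a^-1) = [[-1, 2], [1, -3]]  ->  [[23561, -61552], [-32298, 84377]]
... * rho(a^-1) = [[-1, 2], [1, -3]]  ->  [[-85113, 231778], [116675, -317727]]
tr = -85113 + -317727 = -402840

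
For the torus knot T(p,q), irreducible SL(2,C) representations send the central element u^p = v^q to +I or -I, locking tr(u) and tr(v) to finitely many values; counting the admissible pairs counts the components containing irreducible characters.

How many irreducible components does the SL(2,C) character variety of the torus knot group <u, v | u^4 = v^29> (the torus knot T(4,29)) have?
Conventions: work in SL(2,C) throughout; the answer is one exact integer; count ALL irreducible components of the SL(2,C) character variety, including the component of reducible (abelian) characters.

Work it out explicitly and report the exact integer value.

43

Gamma = < u, v | u^4 = v^29 > (torus knot T(4,29)); the central element u^4 = v^29 acts as +I or -I in any irreducible SL(2,C) representation.
This locks tr(u) to 2*cos(pi*alpha/4), alpha in 1..3, and tr(v) to 2*cos(pi*beta/29), beta in 1..28, on each component of irreducible characters.
Consistency of u^4 = (-1)^alpha I with v^29 = (-1)^beta I forces alpha = beta (mod 2).
Counting: 2 odd alphas x 14 odd betas + 1 even alphas x 14 even betas = 28 + 14 = 42.
That is 42 components of irreducible characters, and with the reducible (abelian) component the total is 43.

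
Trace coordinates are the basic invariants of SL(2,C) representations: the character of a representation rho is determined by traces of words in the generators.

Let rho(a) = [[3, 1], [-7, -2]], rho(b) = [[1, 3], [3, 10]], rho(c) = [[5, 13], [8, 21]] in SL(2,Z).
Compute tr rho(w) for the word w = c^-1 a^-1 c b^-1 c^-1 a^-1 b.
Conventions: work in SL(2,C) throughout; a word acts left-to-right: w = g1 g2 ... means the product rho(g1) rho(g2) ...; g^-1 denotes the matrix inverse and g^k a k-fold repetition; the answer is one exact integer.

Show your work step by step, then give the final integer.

rho(c^-1) = [[21, -13], [-8, 5]]
... * rho(a^-1) = [[-2, -1], [7, 3]]  ->  [[-133, -60], [51, 23]]
... * rho(c) = [[5, 13], [8, 21]]  ->  [[-1145, -2989], [439, 1146]]
... * rho(b^-1) = [[10, -3], [-3, 1]]  ->  [[-2483, 446], [952, -171]]
... * rho(c^-1) = [[21, -13], [-8, 5]]  ->  [[-55711, 34509], [21360, -13231]]
... * rho(a^-1) = [[-2, -1], [7, 3]]  ->  [[352985, 159238], [-135337, -61053]]
... * rho(b) = [[1, 3], [3, 10]]  ->  [[830699, 2651335], [-318496, -1016541]]
tr = 830699 + -1016541 = -185842

-185842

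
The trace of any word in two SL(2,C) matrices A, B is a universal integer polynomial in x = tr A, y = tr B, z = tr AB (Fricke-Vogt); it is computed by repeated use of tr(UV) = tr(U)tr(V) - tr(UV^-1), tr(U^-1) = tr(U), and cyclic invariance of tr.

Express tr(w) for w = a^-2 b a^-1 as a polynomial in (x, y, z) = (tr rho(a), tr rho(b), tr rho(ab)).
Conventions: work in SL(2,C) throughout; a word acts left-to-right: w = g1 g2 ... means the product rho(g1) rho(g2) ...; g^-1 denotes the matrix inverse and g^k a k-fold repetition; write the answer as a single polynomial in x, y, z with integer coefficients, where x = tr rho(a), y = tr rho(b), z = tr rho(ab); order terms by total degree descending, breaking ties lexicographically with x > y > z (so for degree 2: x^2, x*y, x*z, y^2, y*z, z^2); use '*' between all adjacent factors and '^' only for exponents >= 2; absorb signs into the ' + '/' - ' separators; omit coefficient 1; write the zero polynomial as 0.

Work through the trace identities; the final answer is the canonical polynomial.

reduce: trace(b a^-1) = trace(b) * trace(a) - trace(b a) = x*y - z
trace(a^-2 b) = trace(b a^-1) * trace(a) - trace(b) = x^2*y - x*z - y
trace(a^-2 b a^-1) = trace(a^-2 b) * trace(a) - trace(a^-2 b a) = x^3*y - x^2*z - 2*x*y + z

x^3*y - x^2*z - 2*x*y + z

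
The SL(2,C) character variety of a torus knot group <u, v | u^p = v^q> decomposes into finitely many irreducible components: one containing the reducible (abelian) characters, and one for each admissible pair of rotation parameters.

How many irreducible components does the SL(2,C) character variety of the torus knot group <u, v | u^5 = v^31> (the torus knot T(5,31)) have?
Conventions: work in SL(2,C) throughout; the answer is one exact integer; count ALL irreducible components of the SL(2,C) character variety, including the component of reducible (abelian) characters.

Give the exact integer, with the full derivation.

In the torus knot group T(5,31), u^5 = v^31 is central, so an irreducible representation sends it to +I or -I (Schur).
On an irreducible component, tr(u) is locked at 2*cos(pi*alpha/5) for some alpha in 1..4, and tr(v) at 2*cos(pi*beta/31) for some beta in 1..30.
Consistency of u^5 = (-1)^alpha I with v^31 = (-1)^beta I forces alpha = beta (mod 2).
Enumerate parity-matched pairs: 2*15 odd-odd plus 2*15 even-even gives 60.
That is 60 components of irreducible characters, and with the reducible (abelian) component the total is 61.

61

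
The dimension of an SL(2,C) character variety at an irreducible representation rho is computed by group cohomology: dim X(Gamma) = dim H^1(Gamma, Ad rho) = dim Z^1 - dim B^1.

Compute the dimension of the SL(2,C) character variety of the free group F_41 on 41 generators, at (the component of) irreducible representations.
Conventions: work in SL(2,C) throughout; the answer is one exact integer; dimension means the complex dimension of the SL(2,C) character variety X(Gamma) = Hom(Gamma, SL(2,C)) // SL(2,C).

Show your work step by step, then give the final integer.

Gamma = F_41 has 41 generators and no relators.
A cocycle picks one sl_2 vector per generator freely, giving dim Z^1 = 3*41 = 123.
Irreducibility makes the coboundary map sl_2 -> Z^1 injective (trivial centralizer), so dim B^1 = 3.
Therefore dim X = 123 - 3 = 120.

120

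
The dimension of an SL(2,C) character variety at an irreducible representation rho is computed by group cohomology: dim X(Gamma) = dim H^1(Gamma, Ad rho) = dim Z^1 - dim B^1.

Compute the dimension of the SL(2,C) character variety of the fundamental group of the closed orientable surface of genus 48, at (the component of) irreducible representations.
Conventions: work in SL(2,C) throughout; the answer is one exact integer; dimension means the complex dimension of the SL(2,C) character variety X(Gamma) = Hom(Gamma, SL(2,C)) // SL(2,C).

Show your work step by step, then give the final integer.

282

The genus-48 surface group: 2g = 96 generators, one relator prod [a_i, b_i].
A cocycle assigns one sl_2 vector per generator subject to the relator condition d_2(z) = 0: dim of the unconstrained space is 3*2g = 288.
d_2 is surjective at irreducible rho (its cokernel H^2 is dual to H^0 = 0), so dim Z^1 = 288 - 3 = 285.
dim B^1 = 3 (coboundaries, injective at irreducible rho).
dim H^1 = 285 - 3 = 282 = dim X.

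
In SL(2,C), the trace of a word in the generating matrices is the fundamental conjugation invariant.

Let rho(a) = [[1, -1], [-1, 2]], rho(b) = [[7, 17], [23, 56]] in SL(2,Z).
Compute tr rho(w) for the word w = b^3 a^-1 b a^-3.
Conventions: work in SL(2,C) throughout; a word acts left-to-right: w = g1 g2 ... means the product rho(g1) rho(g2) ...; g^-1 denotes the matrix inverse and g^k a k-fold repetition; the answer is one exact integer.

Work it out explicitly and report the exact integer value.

301466126

rho(b) = [[7, 17], [23, 56]]
... * rho(b) = [[7, 17], [23, 56]]  ->  [[440, 1071], [1449, 3527]]
... * rho(b) = [[7, 17], [23, 56]]  ->  [[27713, 67456], [91264, 222145]]
... * rho(a^-1) = [[2, 1], [1, 1]]  ->  [[122882, 95169], [404673, 313409]]
... * rho(b) = [[7, 17], [23, 56]]  ->  [[3049061, 7418458], [10041118, 24430345]]
... * rho(a^-1) = [[2, 1], [1, 1]]  ->  [[13516580, 10467519], [44512581, 34471463]]
... * rho(a^-1) = [[2, 1], [1, 1]]  ->  [[37500679, 23984099], [123496625, 78984044]]
... * rho(a^-1) = [[2, 1], [1, 1]]  ->  [[98985457, 61484778], [325977294, 202480669]]
tr = 98985457 + 202480669 = 301466126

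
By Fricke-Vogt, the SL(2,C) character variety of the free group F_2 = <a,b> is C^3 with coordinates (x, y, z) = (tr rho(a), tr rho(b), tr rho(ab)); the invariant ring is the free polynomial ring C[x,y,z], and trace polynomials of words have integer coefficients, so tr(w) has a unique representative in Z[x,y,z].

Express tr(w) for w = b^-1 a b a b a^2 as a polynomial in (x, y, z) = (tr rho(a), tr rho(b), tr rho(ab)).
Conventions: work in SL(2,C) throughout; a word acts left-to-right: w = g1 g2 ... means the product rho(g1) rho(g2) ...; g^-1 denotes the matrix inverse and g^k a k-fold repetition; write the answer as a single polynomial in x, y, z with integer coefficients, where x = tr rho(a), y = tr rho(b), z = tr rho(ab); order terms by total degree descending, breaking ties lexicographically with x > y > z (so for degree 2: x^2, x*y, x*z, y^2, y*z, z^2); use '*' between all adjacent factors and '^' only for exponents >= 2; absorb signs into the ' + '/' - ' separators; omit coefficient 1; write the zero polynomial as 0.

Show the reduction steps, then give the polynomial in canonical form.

tr(b a b a) = tr(a b)*tr(a b) - tr(1)  (split on a) = z^2 - 2
tr(b a b) = tr(b)*tr(a b) - tr(a)  (reduce the b square) = y*z - x
tr(a b a b a) = tr(a)*tr(b a b a) - tr(b a b)  (reduce the a square) = x*z^2 - y*z - x
tr(a b a b a^2) = tr(a)*tr(a b a b a) - tr(a b a b)  (reduce the a square) = x^2*z^2 - x*y*z - x^2 - z^2 + 2
apply: tr(b a b a b a) = tr(a b a b)*tr(a b) - tr(b a)  (split on a) = z^3 - 3*z
tr(a b a) = tr(a)*tr(b a) - tr(b)  (reduce the a square) = x*z - y
apply: tr(b a b a b) = tr(b)*tr(a b a b) - tr(a b a)  (reduce the b square) = y*z^2 - x*z - y
use: tr(a b a b a^2 b) = tr(a)*tr(b a b a b a) - tr(b a b a b)  (reduce the a square) = x*z^3 - y*z^2 - 2*x*z + y
tr(b^-1 a b a b a^2) = tr(a b a b a^2)*tr(b) - tr(a b a b a^2 b)  (eliminate b^-1) = x^2*y*z^2 - x*y^2*z - x*z^3 - x^2*y + 2*x*z + y

x^2*y*z^2 - x*y^2*z - x*z^3 - x^2*y + 2*x*z + y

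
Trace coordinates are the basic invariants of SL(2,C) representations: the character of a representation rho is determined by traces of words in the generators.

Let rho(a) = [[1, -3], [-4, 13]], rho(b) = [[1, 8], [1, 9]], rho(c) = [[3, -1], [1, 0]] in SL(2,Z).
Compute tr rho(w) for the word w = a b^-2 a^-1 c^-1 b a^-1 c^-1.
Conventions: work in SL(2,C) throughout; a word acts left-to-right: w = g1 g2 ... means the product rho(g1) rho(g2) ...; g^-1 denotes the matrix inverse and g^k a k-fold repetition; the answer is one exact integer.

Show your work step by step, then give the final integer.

rho(a) = [[1, -3], [-4, 13]]
... * rho(b^-1) = [[9, -8], [-1, 1]]  ->  [[12, -11], [-49, 45]]
... * rho(b^-1) = [[9, -8], [-1, 1]]  ->  [[119, -107], [-486, 437]]
... * rho(a^-1) = [[13, 3], [4, 1]]  ->  [[1119, 250], [-4570, -1021]]
... * rho(c^-1) = [[0, 1], [-1, 3]]  ->  [[-250, 1869], [1021, -7633]]
... * rho(b) = [[1, 8], [1, 9]]  ->  [[1619, 14821], [-6612, -60529]]
... * rho(a^-1) = [[13, 3], [4, 1]]  ->  [[80331, 19678], [-328072, -80365]]
... * rho(c^-1) = [[0, 1], [-1, 3]]  ->  [[-19678, 139365], [80365, -569167]]
tr = -19678 + -569167 = -588845

-588845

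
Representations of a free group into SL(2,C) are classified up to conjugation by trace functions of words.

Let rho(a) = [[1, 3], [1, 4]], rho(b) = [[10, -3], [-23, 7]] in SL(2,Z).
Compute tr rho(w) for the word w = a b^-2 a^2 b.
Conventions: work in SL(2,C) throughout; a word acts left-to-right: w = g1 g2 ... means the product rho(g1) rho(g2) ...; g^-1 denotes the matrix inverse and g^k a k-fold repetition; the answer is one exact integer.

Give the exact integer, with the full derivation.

rho(a) = [[1, 3], [1, 4]]
... * rho(b^-1) = [[7, 3], [23, 10]]  ->  [[76, 33], [99, 43]]
... * rho(b^-1) = [[7, 3], [23, 10]]  ->  [[1291, 558], [1682, 727]]
... * rho(a) = [[1, 3], [1, 4]]  ->  [[1849, 6105], [2409, 7954]]
... * rho(a) = [[1, 3], [1, 4]]  ->  [[7954, 29967], [10363, 39043]]
... * rho(b) = [[10, -3], [-23, 7]]  ->  [[-609701, 185907], [-794359, 242212]]
tr = -609701 + 242212 = -367489

-367489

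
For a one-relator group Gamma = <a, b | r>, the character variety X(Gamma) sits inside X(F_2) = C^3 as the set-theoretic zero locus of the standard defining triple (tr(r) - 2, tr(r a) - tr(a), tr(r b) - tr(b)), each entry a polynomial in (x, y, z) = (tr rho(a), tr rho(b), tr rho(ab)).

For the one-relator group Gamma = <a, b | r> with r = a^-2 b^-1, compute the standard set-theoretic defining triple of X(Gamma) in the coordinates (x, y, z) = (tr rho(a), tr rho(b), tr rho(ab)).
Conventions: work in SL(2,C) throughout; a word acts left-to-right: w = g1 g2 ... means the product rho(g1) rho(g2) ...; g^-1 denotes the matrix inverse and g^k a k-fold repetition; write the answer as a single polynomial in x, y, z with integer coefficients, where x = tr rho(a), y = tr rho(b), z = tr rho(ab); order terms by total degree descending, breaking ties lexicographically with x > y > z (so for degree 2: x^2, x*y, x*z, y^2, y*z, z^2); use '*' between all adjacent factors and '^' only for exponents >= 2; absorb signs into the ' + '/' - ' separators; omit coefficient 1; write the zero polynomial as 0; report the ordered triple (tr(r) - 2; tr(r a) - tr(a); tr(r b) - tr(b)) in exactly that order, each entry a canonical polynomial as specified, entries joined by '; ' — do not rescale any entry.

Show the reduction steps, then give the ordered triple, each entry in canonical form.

tr(b^-1) = tr(b) = y
apply: tr(b^-1 a) = tr(a)*tr(b) - tr(a b) = x*y - z
tr(b^-1 a^-1) = tr(b^-1)*tr(a) - tr(b^-1 a) = z
apply: tr(a^-2 b^-1) = tr(b^-1 a^-1)*tr(a) - tr(b^-1) = x*z - y
tr(a^-2) = tr(a^-1)*tr(a) - tr(1)  (eliminate a^-1) = x^2 - 2
assemble the triple (tr(r) - 2; tr(r a) - x; tr(r b) - y)

x*z - y - 2; -x + z; x^2 - y - 2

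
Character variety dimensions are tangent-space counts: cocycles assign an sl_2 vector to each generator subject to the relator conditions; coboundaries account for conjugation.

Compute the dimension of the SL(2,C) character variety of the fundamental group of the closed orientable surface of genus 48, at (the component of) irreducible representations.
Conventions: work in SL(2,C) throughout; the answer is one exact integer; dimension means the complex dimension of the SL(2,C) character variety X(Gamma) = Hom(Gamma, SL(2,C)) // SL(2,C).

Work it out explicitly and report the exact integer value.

282

Gamma = pi_1(Sigma_48) = < a_1, b_1, ..., a_48, b_48 | prod [a_i, b_i] > has 2g = 96 generators and 1 relator.
A cocycle assigns one sl_2 vector per generator subject to the relator condition d_2(z) = 0: dim of the unconstrained space is 3*2g = 288.
d_2 is surjective at irreducible rho (its cokernel H^2 is dual to H^0 = 0), so dim Z^1 = 288 - 3 = 285.
As always at irreducible rho, dim B^1 = 3.
dim X = dim H^1 = 285 - 3 = 282.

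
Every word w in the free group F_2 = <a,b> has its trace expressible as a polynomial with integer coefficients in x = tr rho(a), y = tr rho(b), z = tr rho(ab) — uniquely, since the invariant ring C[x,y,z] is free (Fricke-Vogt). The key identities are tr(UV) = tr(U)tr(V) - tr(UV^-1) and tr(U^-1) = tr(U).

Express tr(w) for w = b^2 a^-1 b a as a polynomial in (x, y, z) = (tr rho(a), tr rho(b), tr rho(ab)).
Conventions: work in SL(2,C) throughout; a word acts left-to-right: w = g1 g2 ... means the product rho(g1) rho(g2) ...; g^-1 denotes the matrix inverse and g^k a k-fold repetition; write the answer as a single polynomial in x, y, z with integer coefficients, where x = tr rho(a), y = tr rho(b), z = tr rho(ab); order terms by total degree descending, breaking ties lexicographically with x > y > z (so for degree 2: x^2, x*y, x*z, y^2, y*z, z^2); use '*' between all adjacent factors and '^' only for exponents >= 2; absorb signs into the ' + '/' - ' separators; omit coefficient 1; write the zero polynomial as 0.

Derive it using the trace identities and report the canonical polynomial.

trace(b a b) = trace(b) trace(a b) - trace(a) = y*z - x
use: trace(b a b^2) = trace(b) trace(b a b) - trace(b a) = y^2*z - x*y - z
apply: trace(a b a b) = trace(a b) trace(a b) - trace(1)   [split at repeated a] = z^2 - 2
apply: trace(a b a) = trace(a) trace(b a) - trace(b) = x*z - y
trace(b a b^2 a) = trace(b) trace(a b a b) - trace(a b a) = y*z^2 - x*z - y
trace(b^2 a^-1 b a) = trace(b a b^2) trace(a) - trace(b a b^2 a) = x*y^2*z - x^2*y - y*z^2 + y

x*y^2*z - x^2*y - y*z^2 + y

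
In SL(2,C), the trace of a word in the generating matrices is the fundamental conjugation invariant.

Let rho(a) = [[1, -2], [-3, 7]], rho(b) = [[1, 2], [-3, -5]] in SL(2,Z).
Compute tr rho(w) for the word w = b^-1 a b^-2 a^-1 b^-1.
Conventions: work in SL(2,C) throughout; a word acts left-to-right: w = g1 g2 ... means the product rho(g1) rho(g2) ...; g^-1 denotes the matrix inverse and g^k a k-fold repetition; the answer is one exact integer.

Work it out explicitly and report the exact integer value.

-2110

rho(b^-1) = [[-5, -2], [3, 1]]
... * rho(a) = [[1, -2], [-3, 7]]  ->  [[1, -4], [0, 1]]
... * rho(b^-1) = [[-5, -2], [3, 1]]  ->  [[-17, -6], [3, 1]]
... * rho(b^-1) = [[-5, -2], [3, 1]]  ->  [[67, 28], [-12, -5]]
... * rho(a^-1) = [[7, 2], [3, 1]]  ->  [[553, 162], [-99, -29]]
... * rho(b^-1) = [[-5, -2], [3, 1]]  ->  [[-2279, -944], [408, 169]]
tr = -2279 + 169 = -2110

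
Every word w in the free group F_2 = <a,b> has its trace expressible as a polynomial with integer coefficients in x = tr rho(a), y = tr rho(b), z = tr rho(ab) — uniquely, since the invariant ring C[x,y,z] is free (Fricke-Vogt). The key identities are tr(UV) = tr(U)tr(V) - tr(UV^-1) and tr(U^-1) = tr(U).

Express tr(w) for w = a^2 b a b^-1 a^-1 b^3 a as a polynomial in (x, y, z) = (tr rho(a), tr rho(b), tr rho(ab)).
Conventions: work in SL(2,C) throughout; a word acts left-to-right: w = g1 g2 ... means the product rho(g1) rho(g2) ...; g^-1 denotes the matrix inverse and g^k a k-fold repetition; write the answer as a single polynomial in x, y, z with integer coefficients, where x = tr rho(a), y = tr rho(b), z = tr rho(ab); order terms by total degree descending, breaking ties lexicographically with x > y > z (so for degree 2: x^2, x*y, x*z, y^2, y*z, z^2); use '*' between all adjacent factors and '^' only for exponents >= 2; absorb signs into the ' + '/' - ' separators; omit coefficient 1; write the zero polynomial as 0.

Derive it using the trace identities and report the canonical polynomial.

trace(b a b a) = trace(b a) trace(b a) - trace(1)  (split on b) = z^2 - 2
use: trace(b a b) = trace(b) trace(a b) - trace(a)  (reduce the b square) = y*z - x
trace(a b a b a) = trace(a) trace(b a b a) - trace(b a b)  (reduce the a square) = x*z^2 - y*z - x
trace(a^3 b a b) = trace(a) trace(a b a b a) - trace(a b a b)  (reduce the a square) = x^2*z^2 - x*y*z - x^2 - z^2 + 2
trace(a b a) = trace(a) trace(b a) - trace(b)  (reduce the a square) = x*z - y
trace(a^2 b a) = trace(a) trace(a b a) - trace(a b)  (reduce the a square) = x^2*z - x*y - z
trace(a^3 b a) = trace(a) trace(a^2 b a) - trace(a^2 b)  (reduce the a square) = x^3*z - x^2*y - 2*x*z + y
use: trace(b^2 a^3 b a) = trace(b) trace(a^3 b a b) - trace(a^3 b a)  (reduce the b square) = x^2*y*z^2 - x^3*z - x*y^2*z - y*z^2 + 2*x*z + y
use: trace(a^2) = trace(a) trace(a) - trace(1)  (reduce the a square) = x^2 - 2
apply: trace(a^3) = trace(a) trace(a^2) - trace(a)  (reduce the a square) = x^3 - 3*x
trace(a^3 b^2) = trace(b) trace(a^3 b) - trace(a^3)  (reduce the b square) = x^2*y*z - x^3 - x*y^2 - y*z + 3*x
trace(b^2 a^3 b) = trace(b) trace(a^3 b^2) - trace(a^3 b)  (reduce the b square) = x^2*y^2*z - x^3*y - x*y^3 - x^2*z - y^2*z + 4*x*y + z
use: trace(a^3 b a^2 b^2) = trace(a) trace(b^2 a^3 b a) - trace(b^2 a^3 b)  (reduce the a square) = x^3*y*z^2 - x^4*z - 2*x^2*y^2*z + x^3*y + x*y^3 - x*y*z^2 + 3*x^2*z + y^2*z - 3*x*y - z
use: trace(b^2) = trace(b) trace(b) - trace(1)  (reduce the b square) = y^2 - 2
trace(b a^2 b) = trace(a) trace(b^2 a) - trace(b^2)  (reduce the a square) = x*y*z - x^2 - y^2 + 2
trace(a b a^2 b a) = trace(a) trace(b a^2 b a) - trace(b a^2 b)  (reduce the a square) = x^2*z^2 - 2*x*y*z + y^2 - 2
trace(a^3 b a^2 b) = trace(a) trace(a b a^2 b a) - trace(a b a^2 b)  (reduce the a square) = x^3*z^2 - 2*x^2*y*z + x*y^2 - x*z^2 + y*z - x
apply: trace(a b^3 a^3 b a) = trace(b) trace(a^3 b a^2 b^2) - trace(a^3 b a^2 b)  (reduce the b square) = x^3*y^2*z^2 - x^4*y*z - 2*x^2*y^3*z + x^3*y^2 - x^3*z^2 + x*y^4 - x*y^2*z^2 + 5*x^2*y*z + y^3*z - 4*x*y^2 + x*z^2 - 2*y*z + x
apply: trace(b a b a b a) = trace(b a) trace(b a b a) - trace(b^-1 a^-1)  (split on b) = z^3 - 3*z
apply: trace(b a b a b) = trace(b) trace(a b a b) - trace(a b a)  (reduce the b square) = y*z^2 - x*z - y
apply: trace(a b a b a b a) = trace(a) trace(b a b a b a) - trace(b a b a b)  (reduce the a square) = x*z^3 - y*z^2 - 2*x*z + y
use: trace(a^3 b a b a b) = trace(a) trace(a b a b a b a) - trace(a b a b a b)  (reduce the a square) = x^2*z^3 - x*y*z^2 - 2*x^2*z - z^3 + x*y + 3*z
use: trace(a^3 b a b a) = trace(a) trace(b a b a^3) - trace(b a b a^2)  (reduce the a square) = x^3*z^2 - x^2*y*z - x^3 - 2*x*z^2 + y*z + 3*x
trace(a^3 b a b a b^2) = trace(b) trace(a^3 b a b a b) - trace(a^3 b a b a)  (reduce the b square) = x^2*y*z^3 - x^3*z^2 - x*y^2*z^2 - x^2*y*z - y*z^3 + x^3 + x*y^2 + 2*x*z^2 + 2*y*z - 3*x
apply: trace(a b^3 a^3 b a b) = trace(b) trace(a^3 b a b a b^2) - trace(a^3 b a b a b)  (reduce the b square) = x^2*y^2*z^3 - x^3*y*z^2 - x*y^3*z^2 - x^2*y^2*z - x^2*z^3 - y^2*z^3 + x^3*y + x*y^3 + 3*x*y*z^2 + 2*x^2*z + 2*y^2*z + z^3 - 4*x*y - 3*z
apply: trace(b^3 a^3 b a b^-1 a) = trace(a b^3 a^3 b a) trace(b) - trace(a b^3 a^3 b a b)  (eliminate b^-1) = x^3*y^3*z^2 - x^4*y^2*z - 2*x^2*y^4*z - x^2*y^2*z^3 + x^3*y^3 + x*y^5 + 6*x^2*y^2*z + x^2*z^3 + y^4*z + y^2*z^3 - x^3*y - 5*x*y^3 - 2*x*y*z^2 - 2*x^2*z - 4*y^2*z - z^3 + 5*x*y + 3*z
trace(a^2 b a b^-1 a^-1 b^3 a) = trace(b^3 a^3 b a b^-1) trace(a) - trace(b^3 a^3 b a b^-1 a)  (eliminate a^-1) = -x^3*y^3*z^2 + x^4*y^2*z + 2*x^2*y^4*z + x^2*y^2*z^3 - x^3*y^3 + x^3*y*z^2 - x*y^5 - x^4*z - 7*x^2*y^2*z - x^2*z^3 - y^4*z - y^2*z^3 + x^3*y + 5*x*y^3 + x*y*z^2 + 4*x^2*z + 4*y^2*z + z^3 - 4*x*y - 3*z

-x^3*y^3*z^2 + x^4*y^2*z + 2*x^2*y^4*z + x^2*y^2*z^3 - x^3*y^3 + x^3*y*z^2 - x*y^5 - x^4*z - 7*x^2*y^2*z - x^2*z^3 - y^4*z - y^2*z^3 + x^3*y + 5*x*y^3 + x*y*z^2 + 4*x^2*z + 4*y^2*z + z^3 - 4*x*y - 3*z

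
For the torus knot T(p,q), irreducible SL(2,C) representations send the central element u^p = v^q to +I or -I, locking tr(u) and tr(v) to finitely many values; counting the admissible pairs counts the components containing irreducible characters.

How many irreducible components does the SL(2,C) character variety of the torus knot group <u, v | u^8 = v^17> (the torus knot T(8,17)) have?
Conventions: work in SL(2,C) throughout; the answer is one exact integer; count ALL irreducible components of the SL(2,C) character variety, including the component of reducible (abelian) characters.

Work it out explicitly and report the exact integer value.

57

Gamma = < u, v | u^8 = v^17 > (torus knot T(8,17)); the central element u^8 = v^17 acts as +I or -I in any irreducible SL(2,C) representation.
This locks tr(u) to 2*cos(pi*alpha/8), alpha in 1..7, and tr(v) to 2*cos(pi*beta/17), beta in 1..16, on each component of irreducible characters.
Consistency of u^8 = (-1)^alpha I with v^17 = (-1)^beta I forces alpha = beta (mod 2).
count pairs: odd alpha (4 choices) x odd beta (8), plus even alpha (3) x even beta (8): 4*8 + 3*8 = 56.
components with irreducible characters: 56; plus the single component of reducible (abelian) characters: total 57.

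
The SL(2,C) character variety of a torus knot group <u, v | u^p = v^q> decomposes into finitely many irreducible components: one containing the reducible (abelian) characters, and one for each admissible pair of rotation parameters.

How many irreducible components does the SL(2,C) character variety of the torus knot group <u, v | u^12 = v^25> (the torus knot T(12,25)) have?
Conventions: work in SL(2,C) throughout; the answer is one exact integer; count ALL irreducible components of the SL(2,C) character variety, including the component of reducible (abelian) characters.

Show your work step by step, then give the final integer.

Gamma = < u, v | u^12 = v^25 > (torus knot T(12,25)); the central element u^12 = v^25 acts as +I or -I in any irreducible SL(2,C) representation.
This locks tr(u) to 2*cos(pi*alpha/12), alpha in 1..11, and tr(v) to 2*cos(pi*beta/25), beta in 1..24, on each component of irreducible characters.
The two central values (-1)^alpha I and (-1)^beta I must be the same matrix, so alpha and beta share a parity.
Counting: 6 odd alphas x 12 odd betas + 5 even alphas x 12 even betas = 72 + 60 = 132.
That is 132 components of irreducible characters, and with the reducible (abelian) component the total is 133.

133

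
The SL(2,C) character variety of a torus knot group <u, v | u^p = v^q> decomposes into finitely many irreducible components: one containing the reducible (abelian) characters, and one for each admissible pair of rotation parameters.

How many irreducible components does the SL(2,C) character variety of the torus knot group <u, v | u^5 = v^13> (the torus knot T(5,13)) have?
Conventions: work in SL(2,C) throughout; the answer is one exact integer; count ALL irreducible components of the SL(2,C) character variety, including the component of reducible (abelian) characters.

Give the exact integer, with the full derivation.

25

In the torus knot group T(5,13), u^5 = v^13 is central, so an irreducible representation sends it to +I or -I (Schur).
This locks tr(u) to 2*cos(pi*alpha/5), alpha in 1..4, and tr(v) to 2*cos(pi*beta/13), beta in 1..12, on each component of irreducible characters.
Consistency of u^5 = (-1)^alpha I with v^13 = (-1)^beta I forces alpha = beta (mod 2).
Enumerate parity-matched pairs: 2*6 odd-odd plus 2*6 even-even gives 24.
That is 24 components of irreducible characters, and with the reducible (abelian) component the total is 25.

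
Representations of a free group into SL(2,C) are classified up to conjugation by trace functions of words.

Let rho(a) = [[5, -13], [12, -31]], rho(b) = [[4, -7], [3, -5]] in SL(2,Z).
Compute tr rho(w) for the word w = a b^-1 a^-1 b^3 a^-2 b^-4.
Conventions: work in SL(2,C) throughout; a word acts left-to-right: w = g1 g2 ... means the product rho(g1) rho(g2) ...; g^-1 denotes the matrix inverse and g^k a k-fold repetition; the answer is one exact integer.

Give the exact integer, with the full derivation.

-1366198

rho(a) = [[5, -13], [12, -31]]
... * rho(b^-1) = [[-5, 7], [-3, 4]]  ->  [[14, -17], [33, -40]]
... * rho(a^-1) = [[-31, 13], [-12, 5]]  ->  [[-230, 97], [-543, 229]]
... * rho(b) = [[4, -7], [3, -5]]  ->  [[-629, 1125], [-1485, 2656]]
... * rho(b) = [[4, -7], [3, -5]]  ->  [[859, -1222], [2028, -2885]]
... * rho(b) = [[4, -7], [3, -5]]  ->  [[-230, 97], [-543, 229]]
... * rho(a^-1) = [[-31, 13], [-12, 5]]  ->  [[5966, -2505], [14085, -5914]]
... * rho(a^-1) = [[-31, 13], [-12, 5]]  ->  [[-154886, 65033], [-365667, 153535]]
... * rho(b^-1) = [[-5, 7], [-3, 4]]  ->  [[579331, -824070], [1367730, -1945529]]
... * rho(b^-1) = [[-5, 7], [-3, 4]]  ->  [[-424445, 759037], [-1002063, 1791994]]
... * rho(b^-1) = [[-5, 7], [-3, 4]]  ->  [[-154886, 65033], [-365667, 153535]]
... * rho(b^-1) = [[-5, 7], [-3, 4]]  ->  [[579331, -824070], [1367730, -1945529]]
tr = 579331 + -1945529 = -1366198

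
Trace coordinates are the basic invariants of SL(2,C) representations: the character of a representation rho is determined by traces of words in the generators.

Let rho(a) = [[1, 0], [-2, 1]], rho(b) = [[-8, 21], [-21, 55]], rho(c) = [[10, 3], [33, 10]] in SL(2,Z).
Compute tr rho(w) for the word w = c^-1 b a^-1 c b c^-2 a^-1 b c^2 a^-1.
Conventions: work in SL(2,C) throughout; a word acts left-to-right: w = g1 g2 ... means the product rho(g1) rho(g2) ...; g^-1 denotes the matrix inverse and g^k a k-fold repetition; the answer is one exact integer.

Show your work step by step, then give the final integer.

190350461189

rho(c^-1) = [[10, -3], [-33, 10]]
... * rho(b) = [[-8, 21], [-21, 55]]  ->  [[-17, 45], [54, -143]]
... * rho(a^-1) = [[1, 0], [2, 1]]  ->  [[73, 45], [-232, -143]]
... * rho(c) = [[10, 3], [33, 10]]  ->  [[2215, 669], [-7039, -2126]]
... * rho(b) = [[-8, 21], [-21, 55]]  ->  [[-31769, 83310], [100958, -264749]]
... * rho(c^-1) = [[10, -3], [-33, 10]]  ->  [[-3066920, 928407], [9746297, -2950364]]
... * rho(c^-1) = [[10, -3], [-33, 10]]  ->  [[-61306631, 18484830], [194824982, -58742531]]
... * rho(a^-1) = [[1, 0], [2, 1]]  ->  [[-24336971, 18484830], [77339920, -58742531]]
... * rho(b) = [[-8, 21], [-21, 55]]  ->  [[-193485662, 505589259], [614873791, -1606700885]]
... * rho(c) = [[10, 3], [33, 10]]  ->  [[14749588927, 4475435604], [-46872391295, -14222387477]]
... * rho(c) = [[10, 3], [33, 10]]  ->  [[295185264202, 89003122821], [-938062699691, -282841048655]]
... * rho(a^-1) = [[1, 0], [2, 1]]  ->  [[473191509844, 89003122821], [-1503744797001, -282841048655]]
tr = 473191509844 + -282841048655 = 190350461189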